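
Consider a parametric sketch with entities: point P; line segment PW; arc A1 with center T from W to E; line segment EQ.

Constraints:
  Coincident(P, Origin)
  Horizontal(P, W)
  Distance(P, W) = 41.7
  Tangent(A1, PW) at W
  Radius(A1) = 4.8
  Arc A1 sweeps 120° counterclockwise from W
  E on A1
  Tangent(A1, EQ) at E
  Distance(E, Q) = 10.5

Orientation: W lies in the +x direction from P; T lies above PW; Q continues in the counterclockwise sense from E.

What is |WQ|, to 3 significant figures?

16.3

On A1, W sits at bearing -90° from T; a 120° counterclockwise sweep puts E at bearing 30°, so E = T + 4.8·(cos 30°, sin 30°) = (45.9, 7.20). Since A1 is tangent to EQ there, TE ⟂ EQ, so EQ runs along (−sin 30°, cos 30°); with |EQ| = 10.5, Q = (40.6, 16.3). Then |WQ| = |Q − W| = 16.3.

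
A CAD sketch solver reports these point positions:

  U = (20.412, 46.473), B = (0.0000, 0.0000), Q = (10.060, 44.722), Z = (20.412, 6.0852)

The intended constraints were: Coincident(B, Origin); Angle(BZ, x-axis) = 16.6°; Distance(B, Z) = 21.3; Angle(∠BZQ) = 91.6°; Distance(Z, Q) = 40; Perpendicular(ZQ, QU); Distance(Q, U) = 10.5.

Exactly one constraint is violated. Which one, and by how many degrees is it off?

Perpendicular(ZQ, QU) — off by 5.40°.

B = (0.00, 0.00) ✓; BZ at 16.60° ✓; |BZ| = 21.30 ✓; ∠BZQ = 91.60° ✓; |ZQ| = 40.00 ✓; ∠(ZQ, QU) = 95.40° ✗; |QU| = 10.50 ✓.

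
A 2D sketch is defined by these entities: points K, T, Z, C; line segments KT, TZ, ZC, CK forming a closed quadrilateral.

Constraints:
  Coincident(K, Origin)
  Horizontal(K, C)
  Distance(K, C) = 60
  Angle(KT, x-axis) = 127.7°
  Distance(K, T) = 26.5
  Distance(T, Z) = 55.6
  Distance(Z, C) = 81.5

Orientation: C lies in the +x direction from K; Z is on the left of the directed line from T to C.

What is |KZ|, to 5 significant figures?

68.961

Checks: |TZ| = 55.60 ✓; |ZC| = 81.50 ✓.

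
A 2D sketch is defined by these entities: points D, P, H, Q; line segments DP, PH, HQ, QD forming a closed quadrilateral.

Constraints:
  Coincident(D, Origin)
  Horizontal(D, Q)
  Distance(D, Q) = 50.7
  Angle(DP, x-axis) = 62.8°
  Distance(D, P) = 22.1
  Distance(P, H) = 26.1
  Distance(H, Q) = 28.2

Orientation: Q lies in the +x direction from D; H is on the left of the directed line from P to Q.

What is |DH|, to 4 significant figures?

43.12

D is at the origin; D and Q share the same y with |DQ| = 50.7 and Q in +x, so Q = (50.7, 0). DP runs at 62.8° with |DP| = 22.1, so P = (10.10, 19.66). H is determined by |PH| = 26.1 and |HQ| = 28.2 together: it lies at the intersection of circle(P, 26.1) and circle(Q, 28.2). With |PQ| = 45.11, the foot of the radical line on PQ is 21.29 from P and the perpendicular offset is √(26.1² − 21.29²) = 15.10. Taking the left-of-PQ solution: H = (35.84, 23.97).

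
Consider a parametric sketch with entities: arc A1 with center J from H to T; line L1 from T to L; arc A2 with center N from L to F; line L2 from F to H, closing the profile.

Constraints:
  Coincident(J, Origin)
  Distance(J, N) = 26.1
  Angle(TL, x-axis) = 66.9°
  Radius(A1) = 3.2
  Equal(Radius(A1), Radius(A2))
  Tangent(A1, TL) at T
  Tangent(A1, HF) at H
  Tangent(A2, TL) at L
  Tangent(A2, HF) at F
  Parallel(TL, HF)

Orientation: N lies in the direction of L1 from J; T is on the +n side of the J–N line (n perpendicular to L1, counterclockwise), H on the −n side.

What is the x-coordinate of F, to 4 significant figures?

13.18

The slot axis is L1's direction at 66.9°, so u = (cos 66.9°, sin 66.9°) = (0.3923, 0.9198) and n = (−sin 66.9°, cos 66.9°) = (-0.9198, 0.3923). J is at the origin and N lies 26.1 along u from J, so N = 26.1·u = (10.24, 24.01). Tangency of A1 to both parallel lines with radius 3.2 puts T and H at J ± 3.2·n: T = (-2.943, 1.255), H = (2.943, -1.255). Equal radii place L and F the same way about N: L = N + 3.2·n = (7.297, 25.26), F = N − 3.2·n = (13.18, 22.75). So F.x = 13.18.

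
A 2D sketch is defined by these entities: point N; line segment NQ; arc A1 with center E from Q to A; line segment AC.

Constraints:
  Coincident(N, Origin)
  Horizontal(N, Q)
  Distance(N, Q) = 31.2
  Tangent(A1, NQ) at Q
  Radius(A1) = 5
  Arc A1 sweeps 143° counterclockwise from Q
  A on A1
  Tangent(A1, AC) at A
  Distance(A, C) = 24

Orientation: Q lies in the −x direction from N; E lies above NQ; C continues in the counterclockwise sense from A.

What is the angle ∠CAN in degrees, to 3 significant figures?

161°

N is at the origin; N and Q share the same y with |NQ| = 31.2 and Q on the −x side, so Q = (-31.2, 0.00). Since A1 is tangent to NQ there, EQ ⟂ NQ, so E = Q + (0, 5) = (-31.2, 5.00). On A1, Q sits at bearing -90° from E; a 143° counterclockwise sweep puts A at bearing 53°, so A = E + 5.0·(cos 53°, sin 53°) = (-28.2, 8.99). A1 meets AC tangentially, so EA is at right angles to AC, so AC runs along (−sin 53°, cos 53°); with |AC| = 24.0, C = (-47.4, 23.4). Then cos ∠CAN = AC·AN / (|AC||AN|), giving 161°.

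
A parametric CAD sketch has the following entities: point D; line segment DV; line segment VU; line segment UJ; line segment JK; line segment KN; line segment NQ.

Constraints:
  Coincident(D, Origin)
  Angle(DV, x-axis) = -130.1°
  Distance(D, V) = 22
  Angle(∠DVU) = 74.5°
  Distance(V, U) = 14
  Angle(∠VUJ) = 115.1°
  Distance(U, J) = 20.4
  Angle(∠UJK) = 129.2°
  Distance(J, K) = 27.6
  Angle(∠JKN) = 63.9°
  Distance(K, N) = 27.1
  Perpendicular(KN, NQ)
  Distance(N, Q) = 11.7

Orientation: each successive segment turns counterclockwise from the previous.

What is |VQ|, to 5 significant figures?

15.136

D is at the origin; DV runs at -130.1° with length 22.0, so V = (-14.171, -16.828). ∠DVU = 74.5° gives VU at -24.600° from the x-axis; with |VU| = 14.0, U = (-1.4414, -22.656). ∠VUJ = 115.1° gives UJ at 40.300° from the x-axis; with |UJ| = 20.4, J = (14.117, -9.4617). ∠UJK = 129.2° gives JK at 91.100° from the x-axis; with |JK| = 27.6, K = (13.587, 18.133). ∠JKN = 63.9° gives KN at -152.80° from the x-axis; with |KN| = 27.1, N = (-10.516, 5.7459). The perpendicularity gives NQ at right angles to KN, so NQ runs at -62.800°; with |NQ| = 11.7, Q = (-5.1680, -4.6603). Then |VQ| = |Q − V| = 15.136.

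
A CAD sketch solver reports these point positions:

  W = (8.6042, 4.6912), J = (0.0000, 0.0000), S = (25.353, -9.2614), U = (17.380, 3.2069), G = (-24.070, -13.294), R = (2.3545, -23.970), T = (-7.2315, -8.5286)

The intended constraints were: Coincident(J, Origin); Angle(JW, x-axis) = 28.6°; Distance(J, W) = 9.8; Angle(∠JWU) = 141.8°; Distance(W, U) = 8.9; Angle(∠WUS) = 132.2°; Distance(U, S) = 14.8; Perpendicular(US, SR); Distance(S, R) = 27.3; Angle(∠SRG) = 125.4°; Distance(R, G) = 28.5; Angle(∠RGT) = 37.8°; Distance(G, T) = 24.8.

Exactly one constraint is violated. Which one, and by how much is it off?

Distance(G, T) = 24.8 — off by 7.30.

J = (0.00, 0.00) ✓; JW at 28.60° ✓; |JW| = 9.800 ✓; ∠JWU = 141.8° ✓; |WU| = 8.900 ✓; ∠WUS = 132.2° ✓; |US| = 14.80 ✓; ∠(US, SR) = 90.00° ✓; |SR| = 27.30 ✓; ∠SRG = 125.4° ✓; |RG| = 28.50 ✓; ∠RGT = 37.80° ✓; |GT| = 17.50 ✗.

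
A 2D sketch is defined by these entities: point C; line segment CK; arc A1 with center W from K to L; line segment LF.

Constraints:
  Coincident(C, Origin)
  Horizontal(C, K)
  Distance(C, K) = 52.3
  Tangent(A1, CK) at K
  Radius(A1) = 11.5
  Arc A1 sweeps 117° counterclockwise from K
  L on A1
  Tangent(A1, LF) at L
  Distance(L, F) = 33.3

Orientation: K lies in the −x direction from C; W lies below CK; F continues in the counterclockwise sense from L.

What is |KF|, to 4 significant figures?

46.65

C is at the origin; C and K share the same y with |CK| = 52.3 and K on the −x side, so K = (-52.30, 0.000). Tangency of A1 to CK means the radius WK is perpendicular to CK, so W = K + (0, -11.5) = (-52.30, -11.50). On A1, K sits at bearing 90° from W; a 117° counterclockwise sweep puts L at bearing 207°, so L = W + 11.5·(cos 207°, sin 207°) = (-62.55, -16.72). Since A1 is tangent to LF there, WL ⟂ LF, so LF runs along (−sin 207°, cos 207°); with |LF| = 33.3, F = (-47.43, -46.39). Then |KF| = |F − K| = 46.65.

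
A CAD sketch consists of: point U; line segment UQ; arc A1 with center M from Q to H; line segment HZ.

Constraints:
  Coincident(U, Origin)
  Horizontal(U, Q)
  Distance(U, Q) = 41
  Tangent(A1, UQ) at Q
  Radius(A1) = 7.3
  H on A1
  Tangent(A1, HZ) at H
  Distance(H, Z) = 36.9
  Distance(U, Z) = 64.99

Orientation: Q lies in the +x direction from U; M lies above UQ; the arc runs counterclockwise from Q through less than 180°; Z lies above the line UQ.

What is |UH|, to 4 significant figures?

48.87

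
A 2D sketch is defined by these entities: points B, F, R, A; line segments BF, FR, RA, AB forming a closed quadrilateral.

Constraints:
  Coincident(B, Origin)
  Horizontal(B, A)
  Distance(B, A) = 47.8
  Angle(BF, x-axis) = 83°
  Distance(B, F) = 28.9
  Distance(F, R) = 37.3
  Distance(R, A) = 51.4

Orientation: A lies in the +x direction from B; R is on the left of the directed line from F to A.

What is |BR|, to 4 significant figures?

60.37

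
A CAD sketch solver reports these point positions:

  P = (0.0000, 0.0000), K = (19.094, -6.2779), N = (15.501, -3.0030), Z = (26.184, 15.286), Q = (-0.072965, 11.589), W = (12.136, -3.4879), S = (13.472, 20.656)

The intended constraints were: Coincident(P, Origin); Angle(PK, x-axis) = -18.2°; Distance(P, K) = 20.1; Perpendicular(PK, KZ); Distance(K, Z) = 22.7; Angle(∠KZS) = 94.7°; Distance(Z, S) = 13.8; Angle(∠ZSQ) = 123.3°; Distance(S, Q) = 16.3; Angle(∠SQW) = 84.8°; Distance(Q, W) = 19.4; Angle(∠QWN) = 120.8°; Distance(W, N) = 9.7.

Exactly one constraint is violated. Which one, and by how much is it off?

Distance(W, N) = 9.7 — off by 6.30.

P = (0.00, 0.00) ✓; PK at -18.20° ✓; |PK| = 20.10 ✓; ∠(PK, KZ) = 90.00° ✓; |KZ| = 22.70 ✓; ∠KZS = 94.70° ✓; |ZS| = 13.80 ✓; ∠ZSQ = 123.3° ✓; |SQ| = 16.30 ✓; ∠SQW = 84.80° ✓; |QW| = 19.40 ✓; ∠QWN = 120.8° ✓; |WN| = 3.400 ✗.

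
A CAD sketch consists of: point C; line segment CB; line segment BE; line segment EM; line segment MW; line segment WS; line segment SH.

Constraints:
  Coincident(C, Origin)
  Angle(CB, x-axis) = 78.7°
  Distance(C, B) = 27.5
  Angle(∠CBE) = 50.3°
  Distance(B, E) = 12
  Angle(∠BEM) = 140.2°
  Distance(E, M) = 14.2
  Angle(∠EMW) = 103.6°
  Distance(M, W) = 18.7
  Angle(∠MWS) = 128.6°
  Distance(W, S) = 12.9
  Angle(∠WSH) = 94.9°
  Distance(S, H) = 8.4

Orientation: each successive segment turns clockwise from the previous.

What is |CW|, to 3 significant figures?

5.54

∠BEM = 140.2° gives EM at -90.8° from the x-axis; with |EM| = 14.2, M = (12.7, 3.44). ∠EMW = 103.6° gives MW at -167° from the x-axis; with |MW| = 18.7, W = (-5.49, -0.700). Then |CW| = |W − C| = 5.54.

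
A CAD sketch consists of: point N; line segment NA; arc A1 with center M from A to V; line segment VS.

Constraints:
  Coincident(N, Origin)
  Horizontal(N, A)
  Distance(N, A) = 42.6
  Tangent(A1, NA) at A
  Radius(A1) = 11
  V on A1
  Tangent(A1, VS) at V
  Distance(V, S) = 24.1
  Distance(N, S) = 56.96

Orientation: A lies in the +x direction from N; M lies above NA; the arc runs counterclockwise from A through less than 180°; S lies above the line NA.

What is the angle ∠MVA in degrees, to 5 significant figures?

33.039°

Checks: |MV| = 11.00 ✓; ∠(MV, VS) = 90.00° ✓; |VS| = 24.10 ✓; |NS| = 56.96 ✓.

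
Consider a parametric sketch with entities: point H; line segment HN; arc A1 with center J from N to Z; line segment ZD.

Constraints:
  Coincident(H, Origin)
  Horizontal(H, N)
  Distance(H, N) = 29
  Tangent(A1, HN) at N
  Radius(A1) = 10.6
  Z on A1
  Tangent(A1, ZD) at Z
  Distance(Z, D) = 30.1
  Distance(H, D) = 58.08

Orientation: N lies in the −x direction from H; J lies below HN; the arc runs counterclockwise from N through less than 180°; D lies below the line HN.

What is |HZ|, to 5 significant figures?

40.674

Checks: |HN| = 29.00 ✓; |JZ| = 10.60 ✓; ∠(JZ, ZD) = 90.00° ✓; |ZD| = 30.10 ✓; |HD| = 58.08 ✓.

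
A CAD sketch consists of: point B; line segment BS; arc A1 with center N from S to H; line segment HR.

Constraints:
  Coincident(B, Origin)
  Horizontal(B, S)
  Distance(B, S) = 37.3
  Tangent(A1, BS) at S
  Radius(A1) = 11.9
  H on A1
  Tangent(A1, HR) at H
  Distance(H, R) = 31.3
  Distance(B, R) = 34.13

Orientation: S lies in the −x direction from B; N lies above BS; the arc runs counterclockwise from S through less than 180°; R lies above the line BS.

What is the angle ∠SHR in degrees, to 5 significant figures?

150.74°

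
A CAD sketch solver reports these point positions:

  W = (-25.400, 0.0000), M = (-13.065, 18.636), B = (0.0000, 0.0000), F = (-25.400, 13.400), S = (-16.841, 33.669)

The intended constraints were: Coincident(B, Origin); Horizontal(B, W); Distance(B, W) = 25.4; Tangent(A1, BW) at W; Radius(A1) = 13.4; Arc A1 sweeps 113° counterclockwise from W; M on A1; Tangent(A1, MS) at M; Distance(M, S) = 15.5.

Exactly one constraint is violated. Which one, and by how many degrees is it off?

Tangent(A1, MS) at M — off by 8.90°.

B = (0.00, 0.00) ✓; B.y = 0.00, W.y = 0.00 ✓; |BW| = 25.40 ✓; ∠(FW, WB) = 90.00° ✓; |FW| = 13.40 ✓; bearing(F→M) − bearing(F→W) = 113.0° ✓; |FM| = 13.40 ✓; ∠(FM, MS) = 98.90° ✗; |MS| = 15.50 ✓.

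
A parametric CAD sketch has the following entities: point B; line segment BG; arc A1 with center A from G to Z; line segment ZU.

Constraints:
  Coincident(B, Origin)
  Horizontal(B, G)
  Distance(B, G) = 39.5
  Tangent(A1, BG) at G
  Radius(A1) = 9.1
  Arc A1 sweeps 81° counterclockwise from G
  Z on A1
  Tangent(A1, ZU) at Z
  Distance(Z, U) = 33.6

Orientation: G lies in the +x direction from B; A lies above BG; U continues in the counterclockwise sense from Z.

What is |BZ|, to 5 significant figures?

49.092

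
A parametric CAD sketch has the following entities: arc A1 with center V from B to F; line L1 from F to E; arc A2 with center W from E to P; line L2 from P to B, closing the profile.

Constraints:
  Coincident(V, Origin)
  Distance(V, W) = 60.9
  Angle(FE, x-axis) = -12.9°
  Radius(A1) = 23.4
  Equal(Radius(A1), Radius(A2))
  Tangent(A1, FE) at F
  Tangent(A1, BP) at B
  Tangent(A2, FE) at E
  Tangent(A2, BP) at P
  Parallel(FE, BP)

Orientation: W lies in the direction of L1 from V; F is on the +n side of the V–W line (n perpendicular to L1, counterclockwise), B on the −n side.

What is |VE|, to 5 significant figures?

65.241

The slot axis is L1's direction at -12.9°, so u = (cos -12.9°, sin -12.9°) = (0.97476, -0.22325) and n = (−sin -12.9°, cos -12.9°) = (0.22325, 0.97476). V is at the origin and W lies 60.9 along u from V, so W = 60.9·u = (59.363, -13.596). Tangency of A1 to both parallel lines with radius 23.4 puts F and B at V ± 23.4·n: F = (5.2241, 22.809), B = (-5.2241, -22.809). Equal radii place E and P the same way about W: E = W + 23.4·n = (64.587, 9.2135), P = W − 23.4·n = (54.139, -36.405). Then |VE| = |E − V| = 65.241.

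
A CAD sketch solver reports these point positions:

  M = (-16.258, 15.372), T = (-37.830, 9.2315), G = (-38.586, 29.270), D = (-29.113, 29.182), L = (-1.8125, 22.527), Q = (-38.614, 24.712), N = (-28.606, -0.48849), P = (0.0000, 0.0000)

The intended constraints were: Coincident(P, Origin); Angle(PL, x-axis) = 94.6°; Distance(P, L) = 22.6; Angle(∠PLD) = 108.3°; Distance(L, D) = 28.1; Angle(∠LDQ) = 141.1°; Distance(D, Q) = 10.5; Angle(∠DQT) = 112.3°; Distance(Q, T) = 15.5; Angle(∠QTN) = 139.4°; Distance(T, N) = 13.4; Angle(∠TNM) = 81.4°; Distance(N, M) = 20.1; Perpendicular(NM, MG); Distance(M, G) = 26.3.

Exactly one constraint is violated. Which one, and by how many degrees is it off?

Perpendicular(NM, MG) — off by 6.00°.

P = (0.00, 0.00) ✓; PL at 94.60° ✓; |PL| = 22.60 ✓; ∠PLD = 108.3° ✓; |LD| = 28.10 ✓; ∠LDQ = 141.1° ✓; |DQ| = 10.50 ✓; ∠DQT = 112.3° ✓; |QT| = 15.50 ✓; ∠QTN = 139.4° ✓; |TN| = 13.40 ✓; ∠TNM = 81.40° ✓; |NM| = 20.10 ✓; ∠(NM, MG) = 96.00° ✗; |MG| = 26.30 ✓.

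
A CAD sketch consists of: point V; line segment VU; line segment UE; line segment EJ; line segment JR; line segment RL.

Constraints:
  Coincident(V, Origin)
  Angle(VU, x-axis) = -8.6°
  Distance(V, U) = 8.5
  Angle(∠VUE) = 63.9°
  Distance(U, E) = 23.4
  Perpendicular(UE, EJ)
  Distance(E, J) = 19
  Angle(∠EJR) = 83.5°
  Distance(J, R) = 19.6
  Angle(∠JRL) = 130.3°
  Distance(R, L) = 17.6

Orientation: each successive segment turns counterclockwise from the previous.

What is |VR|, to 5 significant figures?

9.1499

UE ⟂ EJ, so EJ runs at -162.50°; with |EJ| = 19.0, J = (-16.753, 15.333). ∠EJR = 83.5° gives JR at -66.000° from the x-axis; with |JR| = 19.6, R = (-8.7807, -2.5730). Then |VR| = |R − V| = 9.1499.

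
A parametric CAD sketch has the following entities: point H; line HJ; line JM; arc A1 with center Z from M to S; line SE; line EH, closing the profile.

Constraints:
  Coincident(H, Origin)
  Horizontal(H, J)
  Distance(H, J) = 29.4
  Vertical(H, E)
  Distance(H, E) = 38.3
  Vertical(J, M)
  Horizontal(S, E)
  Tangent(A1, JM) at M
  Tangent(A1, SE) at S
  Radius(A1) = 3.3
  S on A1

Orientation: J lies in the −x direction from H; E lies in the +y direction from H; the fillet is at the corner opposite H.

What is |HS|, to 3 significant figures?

46.3

The virtual corner opposite H is at (-29.4, 38.3). Since A1 is tangent to JM there, ZM ⟂ JM and tangency of A1 to SE means the radius ZS is perpendicular to SE, with radius 3.3, so the center Z sits 3.3 in from both sides at Z = (-26.1, 35.0). That places the tangent points at M = (-29.4, 35.0) on JM and S = (-26.1, 38.3) on SE. Then |HS| = |S − H| = 46.3.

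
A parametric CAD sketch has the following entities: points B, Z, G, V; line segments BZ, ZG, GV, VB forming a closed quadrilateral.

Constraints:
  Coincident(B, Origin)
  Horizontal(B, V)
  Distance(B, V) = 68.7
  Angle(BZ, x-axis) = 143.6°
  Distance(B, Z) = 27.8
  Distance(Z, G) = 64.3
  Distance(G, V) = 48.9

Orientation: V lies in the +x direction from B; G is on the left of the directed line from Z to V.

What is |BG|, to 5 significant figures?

53.982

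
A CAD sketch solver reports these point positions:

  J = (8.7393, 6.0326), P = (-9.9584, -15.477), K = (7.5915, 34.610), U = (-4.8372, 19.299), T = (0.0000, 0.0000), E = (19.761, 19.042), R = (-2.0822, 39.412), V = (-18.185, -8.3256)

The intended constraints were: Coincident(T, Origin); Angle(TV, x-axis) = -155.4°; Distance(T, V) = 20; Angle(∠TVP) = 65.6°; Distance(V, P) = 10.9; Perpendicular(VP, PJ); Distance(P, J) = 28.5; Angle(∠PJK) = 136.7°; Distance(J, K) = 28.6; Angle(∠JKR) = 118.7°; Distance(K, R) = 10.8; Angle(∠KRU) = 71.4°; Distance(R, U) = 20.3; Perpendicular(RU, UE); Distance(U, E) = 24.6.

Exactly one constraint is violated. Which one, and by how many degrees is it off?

Perpendicular(RU, UE) — off by 7.20°.

T = (0.00, 0.00) ✓; TV at -155.4° ✓; |TV| = 20.00 ✓; ∠TVP = 65.60° ✓; |VP| = 10.90 ✓; ∠(VP, PJ) = 90.00° ✓; |PJ| = 28.50 ✓; ∠PJK = 136.7° ✓; |JK| = 28.60 ✓; ∠JKR = 118.7° ✓; |KR| = 10.80 ✓; ∠KRU = 71.40° ✓; |RU| = 20.30 ✓; ∠(RU, UE) = 97.20° ✗; |UE| = 24.60 ✓.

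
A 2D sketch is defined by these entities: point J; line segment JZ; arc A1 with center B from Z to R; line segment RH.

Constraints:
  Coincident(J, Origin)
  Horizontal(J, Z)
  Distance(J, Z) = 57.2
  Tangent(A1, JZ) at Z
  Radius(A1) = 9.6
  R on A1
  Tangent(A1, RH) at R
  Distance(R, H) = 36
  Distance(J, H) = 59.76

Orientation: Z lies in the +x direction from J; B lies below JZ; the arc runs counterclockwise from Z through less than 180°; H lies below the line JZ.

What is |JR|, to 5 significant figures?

48.402

Checks: J.y = 0.00, Z.y = 0.00 ✓; |BZ| = 9.600 ✓; |BR| = 9.600 ✓; ∠(BR, RH) = 90.00° ✓; |RH| = 36.00 ✓; |JH| = 59.76 ✓.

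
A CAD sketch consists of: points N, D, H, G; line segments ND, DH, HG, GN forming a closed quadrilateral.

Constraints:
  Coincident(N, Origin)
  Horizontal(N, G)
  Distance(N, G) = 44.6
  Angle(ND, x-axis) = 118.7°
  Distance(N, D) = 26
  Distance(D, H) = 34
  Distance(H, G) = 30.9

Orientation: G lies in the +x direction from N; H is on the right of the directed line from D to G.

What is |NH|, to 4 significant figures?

13.77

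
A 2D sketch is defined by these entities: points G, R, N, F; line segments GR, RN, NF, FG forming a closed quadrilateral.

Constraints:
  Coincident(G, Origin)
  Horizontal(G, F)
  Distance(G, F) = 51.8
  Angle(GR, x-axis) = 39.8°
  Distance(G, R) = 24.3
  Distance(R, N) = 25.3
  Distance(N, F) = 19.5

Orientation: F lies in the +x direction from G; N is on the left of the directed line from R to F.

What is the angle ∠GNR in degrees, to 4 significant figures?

16.98°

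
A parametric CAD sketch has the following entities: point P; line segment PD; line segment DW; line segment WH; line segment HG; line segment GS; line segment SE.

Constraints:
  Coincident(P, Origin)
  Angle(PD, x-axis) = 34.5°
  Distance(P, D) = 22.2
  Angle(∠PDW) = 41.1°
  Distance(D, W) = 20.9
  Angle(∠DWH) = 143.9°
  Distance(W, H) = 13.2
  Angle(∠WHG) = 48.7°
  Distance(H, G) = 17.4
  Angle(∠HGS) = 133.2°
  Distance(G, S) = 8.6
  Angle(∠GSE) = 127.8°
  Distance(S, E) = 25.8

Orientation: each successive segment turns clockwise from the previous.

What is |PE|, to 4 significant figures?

35.32

P is at the origin; PD runs at 34.5° with length 22.2, so D = (18.30, 12.57). ∠PDW = 41.1° gives DW at -104.4° from the x-axis; with |DW| = 20.9, W = (13.10, -7.669). ∠DWH = 143.9° gives WH at -140.5° from the x-axis; with |WH| = 13.2, H = (2.913, -16.07). ∠WHG = 48.7° gives HG at 88.20° from the x-axis; with |HG| = 17.4, G = (3.459, 1.326). ∠HGS = 133.2° gives GS at 41.40° from the x-axis; with |GS| = 8.6, S = (9.910, 7.013). ∠GSE = 127.8° gives SE at -10.80° from the x-axis; with |SE| = 25.8, E = (35.25, 2.179). Then |PE| = |E − P| = 35.32.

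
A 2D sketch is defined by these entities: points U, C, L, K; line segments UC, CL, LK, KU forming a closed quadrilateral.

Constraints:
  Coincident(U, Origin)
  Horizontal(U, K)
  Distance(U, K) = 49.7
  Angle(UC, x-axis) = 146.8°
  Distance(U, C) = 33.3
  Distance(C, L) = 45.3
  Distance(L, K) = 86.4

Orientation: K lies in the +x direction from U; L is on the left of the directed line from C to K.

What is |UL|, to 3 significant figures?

61.8

Checks: |CL| = 45.30 ✓; |LK| = 86.40 ✓.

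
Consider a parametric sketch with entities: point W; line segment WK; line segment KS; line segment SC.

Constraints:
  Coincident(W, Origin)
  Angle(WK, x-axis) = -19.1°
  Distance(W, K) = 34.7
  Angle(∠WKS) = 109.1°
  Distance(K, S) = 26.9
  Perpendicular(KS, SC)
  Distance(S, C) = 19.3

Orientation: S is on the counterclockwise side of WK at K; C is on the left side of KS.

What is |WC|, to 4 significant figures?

40.56

W is at the origin; WK runs at -19.1° with length 34.7, so K = 34.7·(cos -19.1°, sin -19.1°) = (32.79, -11.35). ∠WKS = 109.1°, so KS runs at -19.1° + (180° − 109.1°) = 51.80° from the x-axis; with |KS| = 26.9, S = K + 26.9·(cos 51.80°, sin 51.80°) = (49.42, 9.785). KS is perpendicular to SC; with |SC| = 19.3 on the left of KS, C = S + 19.3·(-0.7859, 0.6184) = (34.26, 21.72). Then |WC| = |C − W| = 40.56.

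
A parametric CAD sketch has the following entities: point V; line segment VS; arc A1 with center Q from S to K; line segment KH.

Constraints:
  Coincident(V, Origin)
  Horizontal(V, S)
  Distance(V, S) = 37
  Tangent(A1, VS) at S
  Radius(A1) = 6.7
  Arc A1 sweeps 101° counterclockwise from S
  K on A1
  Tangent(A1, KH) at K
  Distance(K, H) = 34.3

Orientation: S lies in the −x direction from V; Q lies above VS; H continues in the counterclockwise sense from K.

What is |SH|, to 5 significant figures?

41.648

V is at the origin; VS is horizontal with |VS| = 37.0 and S on the −x side, so S = (-37.000, 0.0000). Since A1 is tangent to VS there, QS ⟂ VS, so Q = S + (0, 6.7) = (-37.000, 6.7000). On A1, S sits at bearing -90° from Q; a 101° counterclockwise sweep puts K at bearing 11°, so K = Q + 6.7·(cos 11°, sin 11°) = (-30.423, 7.9784). Tangency of A1 to KH means the radius QK is perpendicular to KH, so KH runs along (−sin 11°, cos 11°); with |KH| = 34.3, H = (-36.968, 41.648). Then |SH| = |H − S| = 41.648.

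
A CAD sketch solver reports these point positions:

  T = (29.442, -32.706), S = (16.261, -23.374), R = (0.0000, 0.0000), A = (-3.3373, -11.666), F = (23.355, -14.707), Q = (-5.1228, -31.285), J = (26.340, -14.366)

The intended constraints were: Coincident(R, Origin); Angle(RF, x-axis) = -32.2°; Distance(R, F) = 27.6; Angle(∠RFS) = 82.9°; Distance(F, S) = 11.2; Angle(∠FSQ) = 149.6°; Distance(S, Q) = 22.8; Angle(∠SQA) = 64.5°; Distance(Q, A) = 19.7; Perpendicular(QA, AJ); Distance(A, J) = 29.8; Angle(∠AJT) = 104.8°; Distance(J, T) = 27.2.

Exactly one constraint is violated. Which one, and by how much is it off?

Distance(J, T) = 27.2 — off by 8.60.

R = (0.00, 0.00) ✓; RF at -32.20° ✓; |RF| = 27.60 ✓; ∠RFS = 82.90° ✓; |FS| = 11.20 ✓; ∠FSQ = 149.6° ✓; |SQ| = 22.80 ✓; ∠SQA = 64.50° ✓; |QA| = 19.70 ✓; ∠(QA, AJ) = 90.00° ✓; |AJ| = 29.80 ✓; ∠AJT = 104.8° ✓; |JT| = 18.60 ✗.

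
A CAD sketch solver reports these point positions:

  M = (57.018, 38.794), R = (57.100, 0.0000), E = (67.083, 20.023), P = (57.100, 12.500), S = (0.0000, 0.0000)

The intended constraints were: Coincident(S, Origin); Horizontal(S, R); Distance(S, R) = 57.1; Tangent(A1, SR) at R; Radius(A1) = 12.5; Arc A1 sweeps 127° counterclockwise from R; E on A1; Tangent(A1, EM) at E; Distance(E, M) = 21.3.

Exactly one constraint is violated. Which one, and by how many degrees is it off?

Tangent(A1, EM) at E — off by 8.80°.

S = (0.00, 0.00) ✓; S.y = 0.00, R.y = 0.00 ✓; |SR| = 57.10 ✓; ∠(PR, RS) = 90.00° ✓; |PR| = 12.50 ✓; bearing(P→E) − bearing(P→R) = 127.0° ✓; |PE| = 12.50 ✓; ∠(PE, EM) = 98.80° ✗; |EM| = 21.30 ✓.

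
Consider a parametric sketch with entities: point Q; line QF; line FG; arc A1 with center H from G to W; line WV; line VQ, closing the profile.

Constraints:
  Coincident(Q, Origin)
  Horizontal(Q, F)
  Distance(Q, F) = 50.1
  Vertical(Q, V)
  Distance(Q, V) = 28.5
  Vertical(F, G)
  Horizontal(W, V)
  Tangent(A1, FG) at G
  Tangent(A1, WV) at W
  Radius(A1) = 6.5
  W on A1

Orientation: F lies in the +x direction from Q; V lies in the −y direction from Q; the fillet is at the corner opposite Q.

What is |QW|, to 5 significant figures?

52.088

The virtual corner opposite Q is at (50.100, -28.500). The tangent condition forces HG to be normal to FG and since A1 is tangent to WV there, HW ⟂ WV, with radius 6.5, so the center H sits 6.5 in from both sides at H = (43.600, -22.000). That places the tangent points at G = (50.100, -22.000) on FG and W = (43.600, -28.500) on WV. Then |QW| = |W − Q| = 52.088.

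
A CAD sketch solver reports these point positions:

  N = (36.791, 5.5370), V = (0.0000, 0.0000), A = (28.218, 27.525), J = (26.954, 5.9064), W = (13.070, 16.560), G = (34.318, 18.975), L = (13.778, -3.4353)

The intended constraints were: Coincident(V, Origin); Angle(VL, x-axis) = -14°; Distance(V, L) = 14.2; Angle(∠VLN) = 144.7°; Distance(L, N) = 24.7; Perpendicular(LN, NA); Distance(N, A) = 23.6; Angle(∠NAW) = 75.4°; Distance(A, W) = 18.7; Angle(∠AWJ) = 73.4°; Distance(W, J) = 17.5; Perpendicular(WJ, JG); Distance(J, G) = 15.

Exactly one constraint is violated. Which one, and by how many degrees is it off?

Perpendicular(WJ, JG) — off by 8.10°.

V = (0.00, 0.00) ✓; VL at -14.00° ✓; |VL| = 14.20 ✓; ∠VLN = 144.7° ✓; |LN| = 24.70 ✓; ∠(LN, NA) = 90.00° ✓; |NA| = 23.60 ✓; ∠NAW = 75.40° ✓; |AW| = 18.70 ✓; ∠AWJ = 73.40° ✓; |WJ| = 17.50 ✓; ∠(WJ, JG) = 98.10° ✗; |JG| = 15.00 ✓.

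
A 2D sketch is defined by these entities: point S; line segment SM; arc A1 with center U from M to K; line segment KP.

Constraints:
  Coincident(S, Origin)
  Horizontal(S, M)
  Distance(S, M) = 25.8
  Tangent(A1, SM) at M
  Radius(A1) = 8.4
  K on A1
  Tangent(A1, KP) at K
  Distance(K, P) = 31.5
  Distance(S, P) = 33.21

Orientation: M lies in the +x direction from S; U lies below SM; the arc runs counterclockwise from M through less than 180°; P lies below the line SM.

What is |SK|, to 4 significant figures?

18.86

Checks: |UK| = 8.400 ✓; ∠(UK, KP) = 90.00° ✓; |KP| = 31.50 ✓; |SP| = 33.21 ✓.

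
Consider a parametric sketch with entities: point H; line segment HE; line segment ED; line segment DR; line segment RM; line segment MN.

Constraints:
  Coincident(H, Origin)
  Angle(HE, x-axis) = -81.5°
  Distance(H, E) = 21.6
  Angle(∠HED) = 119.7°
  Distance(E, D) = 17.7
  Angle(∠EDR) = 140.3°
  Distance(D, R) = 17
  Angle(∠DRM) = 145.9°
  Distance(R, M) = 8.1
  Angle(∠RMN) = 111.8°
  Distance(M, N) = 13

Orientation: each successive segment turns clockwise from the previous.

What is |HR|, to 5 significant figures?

42.228

H is at the origin; HE runs at -81.5° with length 21.6, so E = (3.1927, -21.363). ∠HED = 119.7° gives ED at -141.80° from the x-axis; with |ED| = 17.7, D = (-10.717, -32.309). ∠EDR = 140.3° gives DR at 178.50° from the x-axis; with |DR| = 17.0, R = (-27.711, -31.864). Then |HR| = |R − H| = 42.228.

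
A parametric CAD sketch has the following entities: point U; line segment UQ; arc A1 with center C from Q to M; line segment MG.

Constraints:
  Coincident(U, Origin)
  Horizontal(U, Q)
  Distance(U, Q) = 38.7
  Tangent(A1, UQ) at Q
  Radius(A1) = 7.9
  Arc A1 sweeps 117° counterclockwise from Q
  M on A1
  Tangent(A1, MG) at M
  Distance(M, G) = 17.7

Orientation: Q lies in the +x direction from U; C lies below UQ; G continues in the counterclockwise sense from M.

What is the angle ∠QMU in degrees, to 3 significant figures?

102°

U is at the origin; UQ is horizontal with |UQ| = 38.7 and Q on the +x side, so Q = (38.7, 0.00). The tangent condition forces CQ to be normal to UQ, so C = Q + (0, -7.9) = (38.7, -7.90). On A1, Q sits at bearing 90° from C; a 117° counterclockwise sweep puts M at bearing 207°, so M = C + 7.9·(cos 207°, sin 207°) = (31.7, -11.5). Then cos ∠QMU = MQ·MU / (|MQ||MU|), giving 102°.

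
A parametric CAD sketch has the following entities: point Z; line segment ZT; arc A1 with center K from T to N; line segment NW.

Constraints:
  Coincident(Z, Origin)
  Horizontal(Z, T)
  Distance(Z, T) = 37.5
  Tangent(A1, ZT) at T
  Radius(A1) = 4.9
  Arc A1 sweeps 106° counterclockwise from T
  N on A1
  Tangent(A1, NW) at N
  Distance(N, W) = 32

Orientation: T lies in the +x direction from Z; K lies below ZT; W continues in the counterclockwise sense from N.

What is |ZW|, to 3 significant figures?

55.7

Z is at the origin; ZT is horizontal with |ZT| = 37.5 and T on the +x side, so T = (37.5, 0.00). A1 meets ZT tangentially, so KT is at right angles to ZT, so K = T + (0, -4.9) = (37.5, -4.90). On A1, T sits at bearing 90° from K; a 106° counterclockwise sweep puts N at bearing 196°, so N = K + 4.9·(cos 196°, sin 196°) = (32.8, -6.25). A1 meets NW tangentially, so KN is at right angles to NW, so NW runs along (−sin 196°, cos 196°); with |NW| = 32.0, W = (41.6, -37.0). Then |ZW| = |W − Z| = 55.7.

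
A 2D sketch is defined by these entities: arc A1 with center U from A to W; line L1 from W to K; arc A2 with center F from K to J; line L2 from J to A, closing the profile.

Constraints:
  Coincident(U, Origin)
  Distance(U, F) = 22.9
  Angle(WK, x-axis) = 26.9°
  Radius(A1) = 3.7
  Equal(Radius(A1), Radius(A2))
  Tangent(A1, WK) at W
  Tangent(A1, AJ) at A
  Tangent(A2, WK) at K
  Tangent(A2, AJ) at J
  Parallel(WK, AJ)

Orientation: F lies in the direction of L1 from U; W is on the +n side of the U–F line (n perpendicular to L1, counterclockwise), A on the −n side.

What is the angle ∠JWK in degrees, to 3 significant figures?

17.9°

Tangency of A1 to both parallel lines with radius 3.7 puts W and A at U ± 3.7·n: W = (-1.67, 3.30), A = (1.67, -3.30). Equal radii place K and J the same way about F: K = F + 3.7·n = (18.7, 13.7), J = F − 3.7·n = (22.1, 7.06). Then cos ∠JWK = WJ·WK / (|WJ||WK|), giving 17.9°.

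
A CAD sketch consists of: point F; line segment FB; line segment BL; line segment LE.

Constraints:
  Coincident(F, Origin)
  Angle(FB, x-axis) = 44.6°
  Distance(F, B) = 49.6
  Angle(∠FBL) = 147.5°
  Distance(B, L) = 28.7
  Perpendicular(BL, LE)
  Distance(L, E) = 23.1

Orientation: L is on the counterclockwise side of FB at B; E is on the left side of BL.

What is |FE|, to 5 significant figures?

70.622

F is at the origin; FB runs at 44.6° with length 49.6, so B = 49.6·(cos 44.6°, sin 44.6°) = (35.316, 34.827). ∠FBL = 147.5°, so BL runs at 44.6° + (180° − 147.5°) = 77.100° from the x-axis; with |BL| = 28.7, L = B + 28.7·(cos 77.100°, sin 77.100°) = (41.724, 62.802). BL is perpendicular to LE; with |LE| = 23.1 on the left of BL, E = L + 23.1·(-0.97476, 0.22325) = (19.207, 67.960). Then |FE| = |E − F| = 70.622.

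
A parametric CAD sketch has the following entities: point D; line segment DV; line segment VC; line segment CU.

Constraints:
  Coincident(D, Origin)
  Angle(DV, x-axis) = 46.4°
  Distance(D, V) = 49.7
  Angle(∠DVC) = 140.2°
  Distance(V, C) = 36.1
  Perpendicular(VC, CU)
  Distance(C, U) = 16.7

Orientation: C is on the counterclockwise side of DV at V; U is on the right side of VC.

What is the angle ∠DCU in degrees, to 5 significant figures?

113.18°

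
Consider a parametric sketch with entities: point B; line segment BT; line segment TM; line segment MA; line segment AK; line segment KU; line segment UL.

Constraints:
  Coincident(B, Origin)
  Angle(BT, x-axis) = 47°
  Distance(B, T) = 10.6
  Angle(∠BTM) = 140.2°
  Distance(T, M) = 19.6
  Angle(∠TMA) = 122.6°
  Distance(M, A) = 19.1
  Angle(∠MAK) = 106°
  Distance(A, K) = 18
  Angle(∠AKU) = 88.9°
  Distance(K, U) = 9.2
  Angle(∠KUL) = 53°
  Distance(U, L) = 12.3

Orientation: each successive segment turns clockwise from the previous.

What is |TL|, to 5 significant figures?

31.457

B is at the origin; BT runs at 47.0° with length 10.6, so T = (7.2292, 7.7523). ∠BTM = 140.2° gives TM at 7.2000° from the x-axis; with |TM| = 19.6, M = (26.675, 10.209). ∠TMA = 122.6° gives MA at -50.200° from the x-axis; with |MA| = 19.1, A = (38.901, -4.4653). ∠MAK = 106.0° gives AK at -124.20° from the x-axis; with |AK| = 18.0, K = (28.783, -19.353). ∠AKU = 88.9° gives KU at 144.70° from the x-axis; with |KU| = 9.2, U = (21.275, -14.036). ∠KUL = 53.0° gives UL at 17.700° from the x-axis; with |UL| = 12.3, L = (32.992, -10.297). Then |TL| = |L − T| = 31.457.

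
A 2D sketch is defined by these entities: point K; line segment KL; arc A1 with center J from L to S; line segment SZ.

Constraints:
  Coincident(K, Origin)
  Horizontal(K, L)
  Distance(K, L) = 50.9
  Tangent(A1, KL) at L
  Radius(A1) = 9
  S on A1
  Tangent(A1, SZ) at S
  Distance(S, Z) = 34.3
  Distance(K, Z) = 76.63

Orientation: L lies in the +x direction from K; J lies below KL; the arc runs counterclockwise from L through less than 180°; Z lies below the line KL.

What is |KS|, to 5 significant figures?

45.987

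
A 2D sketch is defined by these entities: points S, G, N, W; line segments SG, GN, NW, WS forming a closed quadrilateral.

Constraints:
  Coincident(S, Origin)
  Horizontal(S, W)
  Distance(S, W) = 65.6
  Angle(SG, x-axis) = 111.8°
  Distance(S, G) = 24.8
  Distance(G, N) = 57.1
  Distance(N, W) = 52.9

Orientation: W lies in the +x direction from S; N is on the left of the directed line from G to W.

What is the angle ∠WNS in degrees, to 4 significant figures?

67.77°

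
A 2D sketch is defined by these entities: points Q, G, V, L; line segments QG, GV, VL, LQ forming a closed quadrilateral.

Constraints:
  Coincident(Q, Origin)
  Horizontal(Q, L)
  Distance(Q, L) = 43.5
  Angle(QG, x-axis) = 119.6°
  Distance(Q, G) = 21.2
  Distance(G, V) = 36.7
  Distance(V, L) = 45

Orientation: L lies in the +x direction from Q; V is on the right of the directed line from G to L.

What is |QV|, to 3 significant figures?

16.3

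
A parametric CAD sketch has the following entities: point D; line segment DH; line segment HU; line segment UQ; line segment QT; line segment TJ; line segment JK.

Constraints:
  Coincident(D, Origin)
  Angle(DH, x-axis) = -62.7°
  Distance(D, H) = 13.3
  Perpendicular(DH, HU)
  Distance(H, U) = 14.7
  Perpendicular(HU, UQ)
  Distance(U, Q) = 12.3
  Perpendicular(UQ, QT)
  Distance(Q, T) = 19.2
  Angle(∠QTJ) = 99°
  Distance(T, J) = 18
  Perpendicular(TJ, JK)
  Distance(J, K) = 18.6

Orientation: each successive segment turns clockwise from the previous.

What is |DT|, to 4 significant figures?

4.610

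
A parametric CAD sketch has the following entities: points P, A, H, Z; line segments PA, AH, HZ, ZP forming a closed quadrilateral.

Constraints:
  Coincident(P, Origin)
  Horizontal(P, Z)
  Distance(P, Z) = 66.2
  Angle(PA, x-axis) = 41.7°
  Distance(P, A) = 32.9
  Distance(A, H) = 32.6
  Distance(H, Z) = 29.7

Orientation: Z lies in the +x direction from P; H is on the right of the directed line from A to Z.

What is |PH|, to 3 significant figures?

38.4

Checks: P.y = 0.00, Z.y = 0.00 ✓; |AH| = 32.60 ✓; |HZ| = 29.70 ✓.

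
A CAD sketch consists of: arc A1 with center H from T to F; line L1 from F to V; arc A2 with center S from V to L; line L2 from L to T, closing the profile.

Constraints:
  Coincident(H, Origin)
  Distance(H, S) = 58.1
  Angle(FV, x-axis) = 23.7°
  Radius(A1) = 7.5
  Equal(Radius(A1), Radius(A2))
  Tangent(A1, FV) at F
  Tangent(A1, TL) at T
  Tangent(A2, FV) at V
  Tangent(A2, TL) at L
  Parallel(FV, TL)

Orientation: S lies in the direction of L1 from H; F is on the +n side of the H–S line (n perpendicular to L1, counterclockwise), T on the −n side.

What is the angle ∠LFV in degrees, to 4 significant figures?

14.48°

The slot axis is L1's direction at 23.7°, so u = (cos 23.7°, sin 23.7°) = (0.9157, 0.4019) and n = (−sin 23.7°, cos 23.7°) = (-0.4019, 0.9157). H is at the origin and S lies 58.1 along u from H, so S = 58.1·u = (53.20, 23.35). Tangency of A1 to both parallel lines with radius 7.5 puts F and T at H ± 7.5·n: F = (-3.015, 6.867), T = (3.015, -6.867). Equal radii place V and L the same way about S: V = S + 7.5·n = (50.19, 30.22), L = S − 7.5·n = (56.21, 16.49). Then cos ∠LFV = FL·FV / (|FL||FV|), giving 14.48°.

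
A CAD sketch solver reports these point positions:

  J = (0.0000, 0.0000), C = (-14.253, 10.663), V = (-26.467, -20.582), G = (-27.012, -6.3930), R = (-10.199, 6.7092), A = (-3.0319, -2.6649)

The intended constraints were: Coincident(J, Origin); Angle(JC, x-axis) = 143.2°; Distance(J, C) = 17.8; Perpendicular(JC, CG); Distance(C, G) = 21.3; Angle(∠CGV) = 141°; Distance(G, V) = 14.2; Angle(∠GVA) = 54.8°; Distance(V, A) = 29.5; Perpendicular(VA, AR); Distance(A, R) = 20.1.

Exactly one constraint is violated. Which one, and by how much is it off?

Distance(A, R) = 20.1 — off by 8.30.

J = (0.00, 0.00) ✓; JC at 143.2° ✓; |JC| = 17.80 ✓; ∠(JC, CG) = 90.00° ✓; |CG| = 21.30 ✓; ∠CGV = 141.0° ✓; |GV| = 14.20 ✓; ∠GVA = 54.80° ✓; |VA| = 29.50 ✓; ∠(VA, AR) = 90.00° ✓; |AR| = 11.80 ✗.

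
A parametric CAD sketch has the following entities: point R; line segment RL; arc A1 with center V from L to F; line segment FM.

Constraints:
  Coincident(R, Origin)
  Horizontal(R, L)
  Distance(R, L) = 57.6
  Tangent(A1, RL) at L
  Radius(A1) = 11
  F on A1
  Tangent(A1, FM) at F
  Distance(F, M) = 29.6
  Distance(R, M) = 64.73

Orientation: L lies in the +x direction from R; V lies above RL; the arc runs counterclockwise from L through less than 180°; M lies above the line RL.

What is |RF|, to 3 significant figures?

68.8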